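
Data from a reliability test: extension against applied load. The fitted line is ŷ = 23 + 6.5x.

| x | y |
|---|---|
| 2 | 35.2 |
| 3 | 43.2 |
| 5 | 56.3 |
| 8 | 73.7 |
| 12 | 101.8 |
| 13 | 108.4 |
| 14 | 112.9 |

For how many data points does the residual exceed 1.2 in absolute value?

x=2: ŷ = 23 + 6.5·2 = 36; e = 35.2 − 36 = -0.8
x=3: ŷ = 23 + 6.5·3 = 42.5; e = 43.2 − 42.5 = 0.7
x=5: ŷ = 23 + 6.5·5 = 55.5; e = 56.3 − 55.5 = 0.8
x=8: ŷ = 23 + 6.5·8 = 75; e = 73.7 − 75 = -1.3
x=12: ŷ = 23 + 6.5·12 = 101; e = 101.8 − 101 = 0.8
x=13: ŷ = 23 + 6.5·13 = 107.5; e = 108.4 − 107.5 = 0.9
x=14: ŷ = 23 + 6.5·14 = 114; e = 112.9 − 114 = -1.1
|e| > 1.2: x=8 (|e|=1.3) → 1

1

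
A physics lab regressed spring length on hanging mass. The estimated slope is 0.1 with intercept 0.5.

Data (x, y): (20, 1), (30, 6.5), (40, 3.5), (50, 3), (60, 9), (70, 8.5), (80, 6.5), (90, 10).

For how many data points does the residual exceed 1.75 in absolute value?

4

x=20: ŷ = 0.5 + 0.1·20 = 2.5; r = 1 − 2.5 = -1.5
x=30: ŷ = 0.5 + 0.1·30 = 3.5; r = 6.5 − 3.5 = 3
x=40: ŷ = 0.5 + 0.1·40 = 4.5; r = 3.5 − 4.5 = -1
x=50: ŷ = 0.5 + 0.1·50 = 5.5; r = 3 − 5.5 = -2.5
x=60: ŷ = 0.5 + 0.1·60 = 6.5; r = 9 − 6.5 = 2.5
x=70: ŷ = 0.5 + 0.1·70 = 7.5; r = 8.5 − 7.5 = 1
x=80: ŷ = 0.5 + 0.1·80 = 8.5; r = 6.5 − 8.5 = -2
x=90: ŷ = 0.5 + 0.1·90 = 9.5; r = 10 − 9.5 = 0.5
|r| > 1.75: x=30 (|r|=3), x=50 (|r|=2.5), x=60 (|r|=2.5), x=80 (|r|=2) → 4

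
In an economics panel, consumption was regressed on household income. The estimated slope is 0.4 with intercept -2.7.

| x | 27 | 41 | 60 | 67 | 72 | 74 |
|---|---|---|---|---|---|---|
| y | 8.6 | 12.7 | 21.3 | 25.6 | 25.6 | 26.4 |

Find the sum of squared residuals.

SSE = 4

x=27: ŷ = -2.7 + 0.4·27 = 8.1; r = 8.6 − 8.1 = 0.5
x=41: ŷ = -2.7 + 0.4·41 = 13.7; r = 12.7 − 13.7 = -1
x=60: ŷ = -2.7 + 0.4·60 = 21.3; r = 21.3 − 21.3 = 0
x=67: ŷ = -2.7 + 0.4·67 = 24.1; r = 25.6 − 24.1 = 1.5
x=72: ŷ = -2.7 + 0.4·72 = 26.1; r = 25.6 − 26.1 = -0.5
x=74: ŷ = -2.7 + 0.4·74 = 26.9; r = 26.4 − 26.9 = -0.5
SSE = 0.25 + 1 + 0 + 2.25 + 0.25 + 0.25 = 4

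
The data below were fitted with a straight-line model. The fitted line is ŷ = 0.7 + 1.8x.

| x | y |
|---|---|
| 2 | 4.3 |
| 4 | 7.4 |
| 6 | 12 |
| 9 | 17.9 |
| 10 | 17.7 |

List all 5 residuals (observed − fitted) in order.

x=2: ŷ = 0.7 + 1.8·2 = 4.3; r = 4.3 − 4.3 = 0
x=4: ŷ = 0.7 + 1.8·4 = 7.9; r = 7.4 − 7.9 = -0.5
x=6: ŷ = 0.7 + 1.8·6 = 11.5; r = 12 − 11.5 = 0.5
x=9: ŷ = 0.7 + 1.8·9 = 16.9; r = 17.9 − 16.9 = 1
x=10: ŷ = 0.7 + 1.8·10 = 18.7; r = 17.7 − 18.7 = -1

0, -0.5, 0.5, 1, -1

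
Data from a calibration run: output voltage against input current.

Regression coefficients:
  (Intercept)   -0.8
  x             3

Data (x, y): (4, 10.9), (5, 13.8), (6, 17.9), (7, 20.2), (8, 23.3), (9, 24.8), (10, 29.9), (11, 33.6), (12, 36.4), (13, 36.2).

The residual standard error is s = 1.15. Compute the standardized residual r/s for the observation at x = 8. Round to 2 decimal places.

ŷ = -0.8 + 3·8 = 23.2
r = 23.3 − 23.2 = 0.1
r/s = 0.1 / 1.15 = 0.09

0.09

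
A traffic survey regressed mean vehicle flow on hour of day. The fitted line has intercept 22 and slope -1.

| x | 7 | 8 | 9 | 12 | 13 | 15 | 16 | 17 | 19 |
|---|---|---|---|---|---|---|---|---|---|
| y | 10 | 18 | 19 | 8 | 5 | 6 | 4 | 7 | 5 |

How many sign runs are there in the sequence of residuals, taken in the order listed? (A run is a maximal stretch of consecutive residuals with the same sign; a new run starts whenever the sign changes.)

x=7: ŷ = 22 − 7 = 15; e = 10 − 15 = -5
x=8: ŷ = 22 − 8 = 14; e = 18 − 14 = 4
x=9: ŷ = 22 − 9 = 13; e = 19 − 13 = 6
x=12: ŷ = 22 − 12 = 10; e = 8 − 10 = -2
x=13: ŷ = 22 − 13 = 9; e = 5 − 9 = -4
x=15: ŷ = 22 − 15 = 7; e = 6 − 7 = -1
x=16: ŷ = 22 − 16 = 6; e = 4 − 6 = -2
x=17: ŷ = 22 − 17 = 5; e = 7 − 5 = 2
x=19: ŷ = 22 − 19 = 3; e = 5 − 3 = 2
Signs: − + + − − − − + +
Runs: −×1, +×2, −×4, +×2 → 4

4 runs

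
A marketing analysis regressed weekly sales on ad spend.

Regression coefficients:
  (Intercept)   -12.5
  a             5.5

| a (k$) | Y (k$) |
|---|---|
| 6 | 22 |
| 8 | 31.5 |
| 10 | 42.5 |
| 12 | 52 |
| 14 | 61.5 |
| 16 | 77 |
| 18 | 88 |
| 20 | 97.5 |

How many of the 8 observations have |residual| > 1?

a=6: ŷ = -12.5 + 5.5·6 = 20.5; e = 22 − 20.5 = 1.5
a=8: ŷ = -12.5 + 5.5·8 = 31.5; e = 31.5 − 31.5 = 0
a=10: ŷ = -12.5 + 5.5·10 = 42.5; e = 42.5 − 42.5 = 0
a=12: ŷ = -12.5 + 5.5·12 = 53.5; e = 52 − 53.5 = -1.5
a=14: ŷ = -12.5 + 5.5·14 = 64.5; e = 61.5 − 64.5 = -3
a=16: ŷ = -12.5 + 5.5·16 = 75.5; e = 77 − 75.5 = 1.5
a=18: ŷ = -12.5 + 5.5·18 = 86.5; e = 88 − 86.5 = 1.5
a=20: ŷ = -12.5 + 5.5·20 = 97.5; e = 97.5 − 97.5 = 0
|e| > 1: a=6 (|e|=1.5), a=12 (|e|=1.5), a=14 (|e|=3), a=16 (|e|=1.5), a=18 (|e|=1.5) → 5

5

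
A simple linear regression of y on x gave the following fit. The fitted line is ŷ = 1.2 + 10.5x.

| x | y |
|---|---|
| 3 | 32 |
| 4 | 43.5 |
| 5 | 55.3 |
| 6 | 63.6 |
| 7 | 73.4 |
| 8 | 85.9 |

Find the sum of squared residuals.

x=3: ŷ = 1.2 + 10.5·3 = 32.7; r = 32 − 32.7 = -0.7
x=4: ŷ = 1.2 + 10.5·4 = 43.2; r = 43.5 − 43.2 = 0.3
x=5: ŷ = 1.2 + 10.5·5 = 53.7; r = 55.3 − 53.7 = 1.6
x=6: ŷ = 1.2 + 10.5·6 = 64.2; r = 63.6 − 64.2 = -0.6
x=7: ŷ = 1.2 + 10.5·7 = 74.7; r = 73.4 − 74.7 = -1.3
x=8: ŷ = 1.2 + 10.5·8 = 85.2; r = 85.9 − 85.2 = 0.7
SSE = 0.49 + 0.09 + 2.56 + 0.36 + 1.69 + 0.49 = 5.68

SSE = 5.68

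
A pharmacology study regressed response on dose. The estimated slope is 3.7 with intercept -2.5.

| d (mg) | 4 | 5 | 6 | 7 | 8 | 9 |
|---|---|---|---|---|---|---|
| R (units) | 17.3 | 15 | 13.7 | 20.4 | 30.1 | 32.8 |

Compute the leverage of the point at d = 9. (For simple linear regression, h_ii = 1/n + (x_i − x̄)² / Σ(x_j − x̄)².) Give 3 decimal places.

h = 0.524

d̄ = (4 + 5 + 6 + 7 + 8 + 9)/6 = 6.5
Σ(d − d̄)² = 6.25 + 2.25 + 0.25 + 0.25 + 2.25 + 6.25 = 17.5
h = 1/6 + (2.5)²/17.5 = 0.166667 + 0.357143 = 0.524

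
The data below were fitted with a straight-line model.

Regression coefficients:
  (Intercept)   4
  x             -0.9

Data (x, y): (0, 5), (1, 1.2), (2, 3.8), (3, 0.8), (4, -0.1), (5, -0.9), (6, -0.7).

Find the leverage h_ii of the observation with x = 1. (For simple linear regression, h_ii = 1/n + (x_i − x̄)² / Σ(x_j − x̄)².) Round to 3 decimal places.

x̄ = (0 + 1 + 2 + 3 + 4 + 5 + 6)/7 = 3
Σ(x − x̄)² = 9 + 4 + 1 + 0 + 1 + 4 + 9 = 28
h = 1/7 + (-2)²/28 = 0.142857 + 0.142857 = 0.286

h = 0.286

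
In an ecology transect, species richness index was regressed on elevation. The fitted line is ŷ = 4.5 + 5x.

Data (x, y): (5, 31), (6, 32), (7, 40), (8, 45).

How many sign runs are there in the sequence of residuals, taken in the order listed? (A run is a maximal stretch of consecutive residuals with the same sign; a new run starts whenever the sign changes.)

3 runs

x=5: ŷ = 4.5 + 5·5 = 29.5; e = 31 − 29.5 = 1.5
x=6: ŷ = 4.5 + 5·6 = 34.5; e = 32 − 34.5 = -2.5
x=7: ŷ = 4.5 + 5·7 = 39.5; e = 40 − 39.5 = 0.5
x=8: ŷ = 4.5 + 5·8 = 44.5; e = 45 − 44.5 = 0.5
Signs: + − + +
Runs: +×1, −×1, +×2 → 3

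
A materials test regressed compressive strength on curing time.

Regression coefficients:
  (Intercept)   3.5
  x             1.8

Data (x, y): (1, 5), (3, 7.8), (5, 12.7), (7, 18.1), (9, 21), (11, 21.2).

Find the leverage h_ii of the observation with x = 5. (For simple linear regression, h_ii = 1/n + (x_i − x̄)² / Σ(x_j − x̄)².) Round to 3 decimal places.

x̄ = (1 + 3 + 5 + 7 + 9 + 11)/6 = 6
Σ(x − x̄)² = 25 + 9 + 1 + 1 + 9 + 25 = 70
h = 1/6 + (-1)²/70 = 0.166667 + 0.0142857 = 0.181

h = 0.181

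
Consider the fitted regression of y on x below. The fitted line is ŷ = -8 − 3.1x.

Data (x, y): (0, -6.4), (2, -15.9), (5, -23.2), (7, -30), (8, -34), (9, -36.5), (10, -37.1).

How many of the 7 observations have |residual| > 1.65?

x=0: ŷ = -8 − 3.1·0 = -8; e = -6.4 − (-8) = 1.6
x=2: ŷ = -8 − 3.1·2 = -14.2; e = -15.9 − (-14.2) = -1.7
x=5: ŷ = -8 − 3.1·5 = -23.5; e = -23.2 − (-23.5) = 0.3
x=7: ŷ = -8 − 3.1·7 = -29.7; e = -30 − (-29.7) = -0.3
x=8: ŷ = -8 − 3.1·8 = -32.8; e = -34 − (-32.8) = -1.2
x=9: ŷ = -8 − 3.1·9 = -35.9; e = -36.5 − (-35.9) = -0.6
x=10: ŷ = -8 − 3.1·10 = -39; e = -37.1 − (-39) = 1.9
|e| > 1.65: x=2 (|e|=1.7), x=10 (|e|=1.9) → 2

2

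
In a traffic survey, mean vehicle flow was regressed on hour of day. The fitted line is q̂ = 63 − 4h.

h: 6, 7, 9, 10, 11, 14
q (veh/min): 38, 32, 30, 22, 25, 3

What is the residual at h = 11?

q̂ = 63 − 4·11 = 19
e = 25 − 19 = 6

e = 6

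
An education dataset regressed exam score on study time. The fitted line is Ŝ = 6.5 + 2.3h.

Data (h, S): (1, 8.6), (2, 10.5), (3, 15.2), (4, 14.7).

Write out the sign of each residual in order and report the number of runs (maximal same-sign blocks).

h=1: Ŝ = 6.5 + 2.3·1 = 8.8; r = 8.6 − 8.8 = -0.2
h=2: Ŝ = 6.5 + 2.3·2 = 11.1; r = 10.5 − 11.1 = -0.6
h=3: Ŝ = 6.5 + 2.3·3 = 13.4; r = 15.2 − 13.4 = 1.8
h=4: Ŝ = 6.5 + 2.3·4 = 15.7; r = 14.7 − 15.7 = -1
Signs: − − + −
Runs: −×2, +×1, −×1 → 3

3 runs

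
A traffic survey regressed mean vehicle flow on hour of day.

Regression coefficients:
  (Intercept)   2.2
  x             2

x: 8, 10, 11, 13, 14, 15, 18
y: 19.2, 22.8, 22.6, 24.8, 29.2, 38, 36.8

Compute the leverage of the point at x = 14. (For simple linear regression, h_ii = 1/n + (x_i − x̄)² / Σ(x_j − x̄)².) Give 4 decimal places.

x̄ = (8 + 10 + 11 + 13 + 14 + 15 + 18)/7 = 12.7143
Σ(x − x̄)² = 22.2245 + 7.36735 + 2.93878 + 0.0816327 + 1.65306 + 5.22449 + 27.9388 = 67.4286
h = 1/7 + (1.28571)²/67.4286 = 0.142857 + 0.0245157 = 0.1674

h = 0.1674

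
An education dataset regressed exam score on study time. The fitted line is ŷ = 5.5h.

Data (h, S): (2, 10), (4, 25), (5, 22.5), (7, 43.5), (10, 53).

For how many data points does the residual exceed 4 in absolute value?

2

h=2: ŷ = 5.5·2 = 11; r = 10 − 11 = -1
h=4: ŷ = 5.5·4 = 22; r = 25 − 22 = 3
h=5: ŷ = 5.5·5 = 27.5; r = 22.5 − 27.5 = -5
h=7: ŷ = 5.5·7 = 38.5; r = 43.5 − 38.5 = 5
h=10: ŷ = 5.5·10 = 55; r = 53 − 55 = -2
|r| > 4: h=5 (|r|=5), h=7 (|r|=5) → 2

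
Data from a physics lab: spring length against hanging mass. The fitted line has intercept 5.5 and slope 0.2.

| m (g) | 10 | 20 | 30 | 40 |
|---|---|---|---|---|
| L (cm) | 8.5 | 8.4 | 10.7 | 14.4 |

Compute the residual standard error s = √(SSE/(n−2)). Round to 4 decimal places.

m=10: ŷ = 5.5 + 0.2·10 = 7.5; e = 8.5 − 7.5 = 1
m=20: ŷ = 5.5 + 0.2·20 = 9.5; e = 8.4 − 9.5 = -1.1
m=30: ŷ = 5.5 + 0.2·30 = 11.5; e = 10.7 − 11.5 = -0.8
m=40: ŷ = 5.5 + 0.2·40 = 13.5; e = 14.4 − 13.5 = 0.9
SSE = 1 + 1.21 + 0.64 + 0.81 = 3.66
s = √(3.66/2) = √1.83 ≈ 1.3528

s = 1.3528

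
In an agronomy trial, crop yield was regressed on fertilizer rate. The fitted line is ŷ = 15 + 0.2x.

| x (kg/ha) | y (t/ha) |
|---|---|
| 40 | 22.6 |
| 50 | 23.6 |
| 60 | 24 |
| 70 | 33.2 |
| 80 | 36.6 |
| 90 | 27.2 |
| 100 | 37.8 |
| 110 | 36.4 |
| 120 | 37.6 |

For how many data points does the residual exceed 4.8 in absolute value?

x=40: ŷ = 15 + 0.2·40 = 23; r = 22.6 − 23 = -0.4
x=50: ŷ = 15 + 0.2·50 = 25; r = 23.6 − 25 = -1.4
x=60: ŷ = 15 + 0.2·60 = 27; r = 24 − 27 = -3
x=70: ŷ = 15 + 0.2·70 = 29; r = 33.2 − 29 = 4.2
x=80: ŷ = 15 + 0.2·80 = 31; r = 36.6 − 31 = 5.6
x=90: ŷ = 15 + 0.2·90 = 33; r = 27.2 − 33 = -5.8
x=100: ŷ = 15 + 0.2·100 = 35; r = 37.8 − 35 = 2.8
x=110: ŷ = 15 + 0.2·110 = 37; r = 36.4 − 37 = -0.6
x=120: ŷ = 15 + 0.2·120 = 39; r = 37.6 − 39 = -1.4
|r| > 4.8: x=80 (|r|=5.6), x=90 (|r|=5.8) → 2

2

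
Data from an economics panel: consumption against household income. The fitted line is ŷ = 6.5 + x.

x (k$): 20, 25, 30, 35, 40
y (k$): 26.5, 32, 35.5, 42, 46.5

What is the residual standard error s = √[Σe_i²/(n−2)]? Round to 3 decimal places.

x=20: ŷ = 6.5 + 20 = 26.5; e = 26.5 − 26.5 = 0
x=25: ŷ = 6.5 + 25 = 31.5; e = 32 − 31.5 = 0.5
x=30: ŷ = 6.5 + 30 = 36.5; e = 35.5 − 36.5 = -1
x=35: ŷ = 6.5 + 35 = 41.5; e = 42 − 41.5 = 0.5
x=40: ŷ = 6.5 + 40 = 46.5; e = 46.5 − 46.5 = 0
SSE = 0 + 0.25 + 1 + 0.25 + 0 = 1.5
s = √(1.5/3) = √0.5 ≈ 0.707

s = 0.707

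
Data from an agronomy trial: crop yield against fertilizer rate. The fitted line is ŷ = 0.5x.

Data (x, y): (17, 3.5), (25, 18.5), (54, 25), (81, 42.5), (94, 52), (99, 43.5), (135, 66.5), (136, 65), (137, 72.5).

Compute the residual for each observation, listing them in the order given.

-5, 6, -2, 2, 5, -6, -1, -3, 4

x=17: ŷ = 0.5·17 = 8.5; e = 3.5 − 8.5 = -5
x=25: ŷ = 0.5·25 = 12.5; e = 18.5 − 12.5 = 6
x=54: ŷ = 0.5·54 = 27; e = 25 − 27 = -2
x=81: ŷ = 0.5·81 = 40.5; e = 42.5 − 40.5 = 2
x=94: ŷ = 0.5·94 = 47; e = 52 − 47 = 5
x=99: ŷ = 0.5·99 = 49.5; e = 43.5 − 49.5 = -6
x=135: ŷ = 0.5·135 = 67.5; e = 66.5 − 67.5 = -1
x=136: ŷ = 0.5·136 = 68; e = 65 − 68 = -3
x=137: ŷ = 0.5·137 = 68.5; e = 72.5 − 68.5 = 4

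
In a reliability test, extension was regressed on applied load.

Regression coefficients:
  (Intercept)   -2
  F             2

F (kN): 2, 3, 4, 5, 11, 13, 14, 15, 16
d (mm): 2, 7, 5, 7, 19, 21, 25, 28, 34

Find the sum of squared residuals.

F=2: ŷ = -2 + 2·2 = 2; e = 2 − 2 = 0
F=3: ŷ = -2 + 2·3 = 4; e = 7 − 4 = 3
F=4: ŷ = -2 + 2·4 = 6; e = 5 − 6 = -1
F=5: ŷ = -2 + 2·5 = 8; e = 7 − 8 = -1
F=11: ŷ = -2 + 2·11 = 20; e = 19 − 20 = -1
F=13: ŷ = -2 + 2·13 = 24; e = 21 − 24 = -3
F=14: ŷ = -2 + 2·14 = 26; e = 25 − 26 = -1
F=15: ŷ = -2 + 2·15 = 28; e = 28 − 28 = 0
F=16: ŷ = -2 + 2·16 = 30; e = 34 − 30 = 4
SSE = 0 + 9 + 1 + 1 + 1 + 9 + 1 + 0 + 16 = 38

SSE = 38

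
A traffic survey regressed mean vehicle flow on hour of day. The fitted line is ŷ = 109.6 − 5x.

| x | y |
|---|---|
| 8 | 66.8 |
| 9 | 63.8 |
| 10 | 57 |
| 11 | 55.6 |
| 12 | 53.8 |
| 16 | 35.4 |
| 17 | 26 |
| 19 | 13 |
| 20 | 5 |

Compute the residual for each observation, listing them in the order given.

x=8: ŷ = 109.6 − 5·8 = 69.6; e = 66.8 − 69.6 = -2.8
x=9: ŷ = 109.6 − 5·9 = 64.6; e = 63.8 − 64.6 = -0.8
x=10: ŷ = 109.6 − 5·10 = 59.6; e = 57 − 59.6 = -2.6
x=11: ŷ = 109.6 − 5·11 = 54.6; e = 55.6 − 54.6 = 1
x=12: ŷ = 109.6 − 5·12 = 49.6; e = 53.8 − 49.6 = 4.2
x=16: ŷ = 109.6 − 5·16 = 29.6; e = 35.4 − 29.6 = 5.8
x=17: ŷ = 109.6 − 5·17 = 24.6; e = 26 − 24.6 = 1.4
x=19: ŷ = 109.6 − 5·19 = 14.6; e = 13 − 14.6 = -1.6
x=20: ŷ = 109.6 − 5·20 = 9.6; e = 5 − 9.6 = -4.6

-2.8, -0.8, -2.6, 1, 4.2, 5.8, 1.4, -1.6, -4.6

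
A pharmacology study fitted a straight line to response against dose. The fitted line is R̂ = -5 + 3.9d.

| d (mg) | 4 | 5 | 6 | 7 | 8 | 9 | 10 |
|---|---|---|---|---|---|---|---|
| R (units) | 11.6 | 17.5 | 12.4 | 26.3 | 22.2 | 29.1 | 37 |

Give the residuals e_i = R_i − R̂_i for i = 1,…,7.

1, 3, -6, 4, -4, -1, 3

d=4: R̂ = -5 + 3.9·4 = 10.6; e = 11.6 − 10.6 = 1
d=5: R̂ = -5 + 3.9·5 = 14.5; e = 17.5 − 14.5 = 3
d=6: R̂ = -5 + 3.9·6 = 18.4; e = 12.4 − 18.4 = -6
d=7: R̂ = -5 + 3.9·7 = 22.3; e = 26.3 − 22.3 = 4
d=8: R̂ = -5 + 3.9·8 = 26.2; e = 22.2 − 26.2 = -4
d=9: R̂ = -5 + 3.9·9 = 30.1; e = 29.1 − 30.1 = -1
d=10: R̂ = -5 + 3.9·10 = 34; e = 37 − 34 = 3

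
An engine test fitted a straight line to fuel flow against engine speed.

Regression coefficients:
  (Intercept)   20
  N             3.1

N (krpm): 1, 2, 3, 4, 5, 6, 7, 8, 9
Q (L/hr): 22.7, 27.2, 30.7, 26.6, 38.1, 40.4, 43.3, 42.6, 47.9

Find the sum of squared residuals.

SSE = 54.16

N=1: Q̂ = 20 + 3.1·1 = 23.1; r = 22.7 − 23.1 = -0.4
N=2: Q̂ = 20 + 3.1·2 = 26.2; r = 27.2 − 26.2 = 1
N=3: Q̂ = 20 + 3.1·3 = 29.3; r = 30.7 − 29.3 = 1.4
N=4: Q̂ = 20 + 3.1·4 = 32.4; r = 26.6 − 32.4 = -5.8
N=5: Q̂ = 20 + 3.1·5 = 35.5; r = 38.1 − 35.5 = 2.6
N=6: Q̂ = 20 + 3.1·6 = 38.6; r = 40.4 − 38.6 = 1.8
N=7: Q̂ = 20 + 3.1·7 = 41.7; r = 43.3 − 41.7 = 1.6
N=8: Q̂ = 20 + 3.1·8 = 44.8; r = 42.6 − 44.8 = -2.2
N=9: Q̂ = 20 + 3.1·9 = 47.9; r = 47.9 − 47.9 = 0
SSE = 0.16 + 1 + 1.96 + 33.64 + 6.76 + 3.24 + 2.56 + 4.84 + 0 = 54.16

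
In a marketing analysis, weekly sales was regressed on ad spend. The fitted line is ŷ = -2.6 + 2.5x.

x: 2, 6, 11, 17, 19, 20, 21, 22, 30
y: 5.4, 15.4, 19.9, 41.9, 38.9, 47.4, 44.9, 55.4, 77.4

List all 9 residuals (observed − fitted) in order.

3, 3, -5, 2, -6, 0, -5, 3, 5

x=2: ŷ = -2.6 + 2.5·2 = 2.4; e = 5.4 − 2.4 = 3
x=6: ŷ = -2.6 + 2.5·6 = 12.4; e = 15.4 − 12.4 = 3
x=11: ŷ = -2.6 + 2.5·11 = 24.9; e = 19.9 − 24.9 = -5
x=17: ŷ = -2.6 + 2.5·17 = 39.9; e = 41.9 − 39.9 = 2
x=19: ŷ = -2.6 + 2.5·19 = 44.9; e = 38.9 − 44.9 = -6
x=20: ŷ = -2.6 + 2.5·20 = 47.4; e = 47.4 − 47.4 = 0
x=21: ŷ = -2.6 + 2.5·21 = 49.9; e = 44.9 − 49.9 = -5
x=22: ŷ = -2.6 + 2.5·22 = 52.4; e = 55.4 − 52.4 = 3
x=30: ŷ = -2.6 + 2.5·30 = 72.4; e = 77.4 − 72.4 = 5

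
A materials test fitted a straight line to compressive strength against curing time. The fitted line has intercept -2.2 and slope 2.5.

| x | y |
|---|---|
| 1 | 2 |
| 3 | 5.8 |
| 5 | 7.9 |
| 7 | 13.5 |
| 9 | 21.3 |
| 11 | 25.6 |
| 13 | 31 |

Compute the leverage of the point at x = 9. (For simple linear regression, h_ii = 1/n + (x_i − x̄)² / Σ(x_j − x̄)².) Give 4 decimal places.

x̄ = (1 + 3 + 5 + 7 + 9 + 11 + 13)/7 = 7
Σ(x − x̄)² = 36 + 16 + 4 + 0 + 4 + 16 + 36 = 112
h = 1/7 + (2)²/112 = 0.142857 + 0.0357143 = 0.1786

h = 0.1786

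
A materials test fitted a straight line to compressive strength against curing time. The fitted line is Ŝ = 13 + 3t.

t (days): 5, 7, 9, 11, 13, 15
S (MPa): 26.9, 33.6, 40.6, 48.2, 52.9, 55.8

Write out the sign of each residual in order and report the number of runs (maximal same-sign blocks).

t=5: Ŝ = 13 + 3·5 = 28; r = 26.9 − 28 = -1.1
t=7: Ŝ = 13 + 3·7 = 34; r = 33.6 − 34 = -0.4
t=9: Ŝ = 13 + 3·9 = 40; r = 40.6 − 40 = 0.6
t=11: Ŝ = 13 + 3·11 = 46; r = 48.2 − 46 = 2.2
t=13: Ŝ = 13 + 3·13 = 52; r = 52.9 − 52 = 0.9
t=15: Ŝ = 13 + 3·15 = 58; r = 55.8 − 58 = -2.2
Signs: − − + + + −
Runs: −×2, +×3, −×1 → 3

3 runs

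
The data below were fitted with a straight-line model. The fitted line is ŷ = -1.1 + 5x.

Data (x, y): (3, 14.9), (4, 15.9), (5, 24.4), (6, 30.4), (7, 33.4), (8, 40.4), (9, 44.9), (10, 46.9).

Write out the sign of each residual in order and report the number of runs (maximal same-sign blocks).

x=3: ŷ = -1.1 + 5·3 = 13.9; e = 14.9 − 13.9 = 1
x=4: ŷ = -1.1 + 5·4 = 18.9; e = 15.9 − 18.9 = -3
x=5: ŷ = -1.1 + 5·5 = 23.9; e = 24.4 − 23.9 = 0.5
x=6: ŷ = -1.1 + 5·6 = 28.9; e = 30.4 − 28.9 = 1.5
x=7: ŷ = -1.1 + 5·7 = 33.9; e = 33.4 − 33.9 = -0.5
x=8: ŷ = -1.1 + 5·8 = 38.9; e = 40.4 − 38.9 = 1.5
x=9: ŷ = -1.1 + 5·9 = 43.9; e = 44.9 − 43.9 = 1
x=10: ŷ = -1.1 + 5·10 = 48.9; e = 46.9 − 48.9 = -2
Signs: + − + + − + + −
Runs: +×1, −×1, +×2, −×1, +×2, −×1 → 6

6 runs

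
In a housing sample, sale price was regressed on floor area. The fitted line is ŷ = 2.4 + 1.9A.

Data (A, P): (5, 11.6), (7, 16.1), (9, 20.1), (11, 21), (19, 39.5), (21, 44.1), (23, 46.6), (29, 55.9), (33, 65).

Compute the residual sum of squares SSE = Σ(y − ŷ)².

A=5: ŷ = 2.4 + 1.9·5 = 11.9; r = 11.6 − 11.9 = -0.3
A=7: ŷ = 2.4 + 1.9·7 = 15.7; r = 16.1 − 15.7 = 0.4
A=9: ŷ = 2.4 + 1.9·9 = 19.5; r = 20.1 − 19.5 = 0.6
A=11: ŷ = 2.4 + 1.9·11 = 23.3; r = 21 − 23.3 = -2.3
A=19: ŷ = 2.4 + 1.9·19 = 38.5; r = 39.5 − 38.5 = 1
A=21: ŷ = 2.4 + 1.9·21 = 42.3; r = 44.1 − 42.3 = 1.8
A=23: ŷ = 2.4 + 1.9·23 = 46.1; r = 46.6 − 46.1 = 0.5
A=29: ŷ = 2.4 + 1.9·29 = 57.5; r = 55.9 − 57.5 = -1.6
A=33: ŷ = 2.4 + 1.9·33 = 65.1; r = 65 − 65.1 = -0.1
SSE = 0.09 + 0.16 + 0.36 + 5.29 + 1 + 3.24 + 0.25 + 2.56 + 0.01 = 12.96

SSE = 12.96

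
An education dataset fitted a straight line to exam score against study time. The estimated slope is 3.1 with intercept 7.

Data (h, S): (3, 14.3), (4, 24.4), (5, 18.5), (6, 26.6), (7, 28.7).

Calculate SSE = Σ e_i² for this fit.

SSE = 46

h=3: ŷ = 7 + 3.1·3 = 16.3; e = 14.3 − 16.3 = -2
h=4: ŷ = 7 + 3.1·4 = 19.4; e = 24.4 − 19.4 = 5
h=5: ŷ = 7 + 3.1·5 = 22.5; e = 18.5 − 22.5 = -4
h=6: ŷ = 7 + 3.1·6 = 25.6; e = 26.6 − 25.6 = 1
h=7: ŷ = 7 + 3.1·7 = 28.7; e = 28.7 − 28.7 = 0
SSE = 4 + 25 + 16 + 1 + 0 = 46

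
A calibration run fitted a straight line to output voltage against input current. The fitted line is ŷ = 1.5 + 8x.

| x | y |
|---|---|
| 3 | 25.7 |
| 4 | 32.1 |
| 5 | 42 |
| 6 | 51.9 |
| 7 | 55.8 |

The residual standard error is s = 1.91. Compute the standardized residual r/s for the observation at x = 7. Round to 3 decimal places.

ŷ = 1.5 + 8·7 = 57.5
r = 55.8 − 57.5 = -1.7
r/s = -1.7 / 1.91 = -0.890

-0.890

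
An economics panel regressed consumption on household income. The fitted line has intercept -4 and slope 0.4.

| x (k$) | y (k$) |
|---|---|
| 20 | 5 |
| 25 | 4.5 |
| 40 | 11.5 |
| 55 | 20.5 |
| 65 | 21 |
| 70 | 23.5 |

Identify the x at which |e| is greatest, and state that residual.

x=20: ŷ = -4 + 0.4·20 = 4; e = 5 − 4 = 1
x=25: ŷ = -4 + 0.4·25 = 6; e = 4.5 − 6 = -1.5
x=40: ŷ = -4 + 0.4·40 = 12; e = 11.5 − 12 = -0.5
x=55: ŷ = -4 + 0.4·55 = 18; e = 20.5 − 18 = 2.5
x=65: ŷ = -4 + 0.4·65 = 22; e = 21 − 22 = -1
x=70: ŷ = -4 + 0.4·70 = 24; e = 23.5 − 24 = -0.5
Largest |e| is 2.5 at x = 55, residual 2.5.

x = 55, e = 2.5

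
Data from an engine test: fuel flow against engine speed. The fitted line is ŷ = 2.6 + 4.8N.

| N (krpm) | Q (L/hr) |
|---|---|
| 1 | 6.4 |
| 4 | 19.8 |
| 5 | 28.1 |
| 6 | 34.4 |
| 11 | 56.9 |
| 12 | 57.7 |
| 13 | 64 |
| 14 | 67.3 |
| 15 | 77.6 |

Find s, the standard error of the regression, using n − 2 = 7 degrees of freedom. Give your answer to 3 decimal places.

N=1: ŷ = 2.6 + 4.8·1 = 7.4; r = 6.4 − 7.4 = -1
N=4: ŷ = 2.6 + 4.8·4 = 21.8; r = 19.8 − 21.8 = -2
N=5: ŷ = 2.6 + 4.8·5 = 26.6; r = 28.1 − 26.6 = 1.5
N=6: ŷ = 2.6 + 4.8·6 = 31.4; r = 34.4 − 31.4 = 3
N=11: ŷ = 2.6 + 4.8·11 = 55.4; r = 56.9 − 55.4 = 1.5
N=12: ŷ = 2.6 + 4.8·12 = 60.2; r = 57.7 − 60.2 = -2.5
N=13: ŷ = 2.6 + 4.8·13 = 65; r = 64 − 65 = -1
N=14: ŷ = 2.6 + 4.8·14 = 69.8; r = 67.3 − 69.8 = -2.5
N=15: ŷ = 2.6 + 4.8·15 = 74.6; r = 77.6 − 74.6 = 3
SSE = 1 + 4 + 2.25 + 9 + 2.25 + 6.25 + 1 + 6.25 + 9 = 41
s = √(41/7) = √5.85714 ≈ 2.420

s = 2.420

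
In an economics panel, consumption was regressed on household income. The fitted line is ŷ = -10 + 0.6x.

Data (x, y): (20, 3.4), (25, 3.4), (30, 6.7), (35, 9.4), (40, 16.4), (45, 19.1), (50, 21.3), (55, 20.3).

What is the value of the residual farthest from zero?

r = -2.7

x=20: ŷ = -10 + 0.6·20 = 2; r = 3.4 − 2 = 1.4
x=25: ŷ = -10 + 0.6·25 = 5; r = 3.4 − 5 = -1.6
x=30: ŷ = -10 + 0.6·30 = 8; r = 6.7 − 8 = -1.3
x=35: ŷ = -10 + 0.6·35 = 11; r = 9.4 − 11 = -1.6
x=40: ŷ = -10 + 0.6·40 = 14; r = 16.4 − 14 = 2.4
x=45: ŷ = -10 + 0.6·45 = 17; r = 19.1 − 17 = 2.1
x=50: ŷ = -10 + 0.6·50 = 20; r = 21.3 − 20 = 1.3
x=55: ŷ = -10 + 0.6·55 = 23; r = 20.3 − 23 = -2.7
Largest |r| is 2.7 at x = 55, residual -2.7.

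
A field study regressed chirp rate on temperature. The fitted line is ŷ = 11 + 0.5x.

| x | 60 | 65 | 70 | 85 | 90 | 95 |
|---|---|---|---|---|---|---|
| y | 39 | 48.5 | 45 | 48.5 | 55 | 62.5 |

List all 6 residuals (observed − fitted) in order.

x=60: ŷ = 11 + 0.5·60 = 41; r = 39 − 41 = -2
x=65: ŷ = 11 + 0.5·65 = 43.5; r = 48.5 − 43.5 = 5
x=70: ŷ = 11 + 0.5·70 = 46; r = 45 − 46 = -1
x=85: ŷ = 11 + 0.5·85 = 53.5; r = 48.5 − 53.5 = -5
x=90: ŷ = 11 + 0.5·90 = 56; r = 55 − 56 = -1
x=95: ŷ = 11 + 0.5·95 = 58.5; r = 62.5 − 58.5 = 4

-2, 5, -1, -5, -1, 4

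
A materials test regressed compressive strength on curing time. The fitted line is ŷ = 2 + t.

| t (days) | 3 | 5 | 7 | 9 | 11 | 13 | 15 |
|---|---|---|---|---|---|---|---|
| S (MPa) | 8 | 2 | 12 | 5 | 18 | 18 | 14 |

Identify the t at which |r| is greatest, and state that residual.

t=3: ŷ = 2 + 3 = 5; r = 8 − 5 = 3
t=5: ŷ = 2 + 5 = 7; r = 2 − 7 = -5
t=7: ŷ = 2 + 7 = 9; r = 12 − 9 = 3
t=9: ŷ = 2 + 9 = 11; r = 5 − 11 = -6
t=11: ŷ = 2 + 11 = 13; r = 18 − 13 = 5
t=13: ŷ = 2 + 13 = 15; r = 18 − 15 = 3
t=15: ŷ = 2 + 15 = 17; r = 14 − 17 = -3
Largest |r| is 6 at t = 9, residual -6.

t = 9, r = -6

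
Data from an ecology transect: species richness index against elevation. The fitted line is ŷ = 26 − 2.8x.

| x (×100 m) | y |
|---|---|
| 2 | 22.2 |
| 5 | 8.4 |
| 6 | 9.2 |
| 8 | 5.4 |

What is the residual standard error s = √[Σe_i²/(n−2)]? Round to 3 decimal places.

x=2: ŷ = 26 − 2.8·2 = 20.4; e = 22.2 − 20.4 = 1.8
x=5: ŷ = 26 − 2.8·5 = 12; e = 8.4 − 12 = -3.6
x=6: ŷ = 26 − 2.8·6 = 9.2; e = 9.2 − 9.2 = 0
x=8: ŷ = 26 − 2.8·8 = 3.6; e = 5.4 − 3.6 = 1.8
SSE = 3.24 + 12.96 + 0 + 3.24 = 19.44
s = √(19.44/2) = √9.72 ≈ 3.118

s = 3.118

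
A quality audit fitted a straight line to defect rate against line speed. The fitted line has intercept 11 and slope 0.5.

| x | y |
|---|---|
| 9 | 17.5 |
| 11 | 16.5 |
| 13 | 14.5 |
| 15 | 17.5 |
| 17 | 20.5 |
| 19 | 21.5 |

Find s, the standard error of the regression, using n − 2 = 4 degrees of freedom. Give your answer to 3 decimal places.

x=9: ŷ = 11 + 0.5·9 = 15.5; e = 17.5 − 15.5 = 2
x=11: ŷ = 11 + 0.5·11 = 16.5; e = 16.5 − 16.5 = 0
x=13: ŷ = 11 + 0.5·13 = 17.5; e = 14.5 − 17.5 = -3
x=15: ŷ = 11 + 0.5·15 = 18.5; e = 17.5 − 18.5 = -1
x=17: ŷ = 11 + 0.5·17 = 19.5; e = 20.5 − 19.5 = 1
x=19: ŷ = 11 + 0.5·19 = 20.5; e = 21.5 − 20.5 = 1
SSE = 4 + 0 + 9 + 1 + 1 + 1 = 16
s = √(16/4) = √4 ≈ 2.000

s = 2.000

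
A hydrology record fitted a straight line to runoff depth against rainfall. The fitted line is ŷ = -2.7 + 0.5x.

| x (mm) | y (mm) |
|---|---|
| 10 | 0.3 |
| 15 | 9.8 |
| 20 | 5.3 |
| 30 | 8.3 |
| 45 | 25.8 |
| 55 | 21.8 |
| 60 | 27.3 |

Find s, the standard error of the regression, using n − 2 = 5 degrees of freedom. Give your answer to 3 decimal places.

s = 4.336

x=10: ŷ = -2.7 + 0.5·10 = 2.3; e = 0.3 − 2.3 = -2
x=15: ŷ = -2.7 + 0.5·15 = 4.8; e = 9.8 − 4.8 = 5
x=20: ŷ = -2.7 + 0.5·20 = 7.3; e = 5.3 − 7.3 = -2
x=30: ŷ = -2.7 + 0.5·30 = 12.3; e = 8.3 − 12.3 = -4
x=45: ŷ = -2.7 + 0.5·45 = 19.8; e = 25.8 − 19.8 = 6
x=55: ŷ = -2.7 + 0.5·55 = 24.8; e = 21.8 − 24.8 = -3
x=60: ŷ = -2.7 + 0.5·60 = 27.3; e = 27.3 − 27.3 = 0
SSE = 4 + 25 + 4 + 16 + 36 + 9 + 0 = 94
s = √(94/5) = √18.8 ≈ 4.336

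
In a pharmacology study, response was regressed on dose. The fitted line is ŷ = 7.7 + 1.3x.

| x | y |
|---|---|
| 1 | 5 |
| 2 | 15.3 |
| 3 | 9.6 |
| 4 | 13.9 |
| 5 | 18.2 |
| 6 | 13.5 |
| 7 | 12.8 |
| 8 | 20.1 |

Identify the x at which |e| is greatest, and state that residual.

x = 2, e = 5

x=1: ŷ = 7.7 + 1.3·1 = 9; e = 5 − 9 = -4
x=2: ŷ = 7.7 + 1.3·2 = 10.3; e = 15.3 − 10.3 = 5
x=3: ŷ = 7.7 + 1.3·3 = 11.6; e = 9.6 − 11.6 = -2
x=4: ŷ = 7.7 + 1.3·4 = 12.9; e = 13.9 − 12.9 = 1
x=5: ŷ = 7.7 + 1.3·5 = 14.2; e = 18.2 − 14.2 = 4
x=6: ŷ = 7.7 + 1.3·6 = 15.5; e = 13.5 − 15.5 = -2
x=7: ŷ = 7.7 + 1.3·7 = 16.8; e = 12.8 − 16.8 = -4
x=8: ŷ = 7.7 + 1.3·8 = 18.1; e = 20.1 − 18.1 = 2
Largest |e| is 5 at x = 2, residual 5.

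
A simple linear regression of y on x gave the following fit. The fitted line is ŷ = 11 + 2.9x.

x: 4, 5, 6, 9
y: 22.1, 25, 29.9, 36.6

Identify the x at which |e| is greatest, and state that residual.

x = 6, e = 1.5

x=4: ŷ = 11 + 2.9·4 = 22.6; e = 22.1 − 22.6 = -0.5
x=5: ŷ = 11 + 2.9·5 = 25.5; e = 25 − 25.5 = -0.5
x=6: ŷ = 11 + 2.9·6 = 28.4; e = 29.9 − 28.4 = 1.5
x=9: ŷ = 11 + 2.9·9 = 37.1; e = 36.6 − 37.1 = -0.5
Largest |e| is 1.5 at x = 6, residual 1.5.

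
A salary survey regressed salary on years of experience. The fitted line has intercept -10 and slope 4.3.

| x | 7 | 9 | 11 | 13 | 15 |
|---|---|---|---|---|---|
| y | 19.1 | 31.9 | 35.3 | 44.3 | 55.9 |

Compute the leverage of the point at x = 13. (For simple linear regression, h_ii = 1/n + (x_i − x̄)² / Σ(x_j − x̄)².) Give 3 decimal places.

h = 0.300

x̄ = (7 + 9 + 11 + 13 + 15)/5 = 11
Σ(x − x̄)² = 16 + 4 + 0 + 4 + 16 = 40
h = 1/5 + (2)²/40 = 0.2 + 0.1 = 0.300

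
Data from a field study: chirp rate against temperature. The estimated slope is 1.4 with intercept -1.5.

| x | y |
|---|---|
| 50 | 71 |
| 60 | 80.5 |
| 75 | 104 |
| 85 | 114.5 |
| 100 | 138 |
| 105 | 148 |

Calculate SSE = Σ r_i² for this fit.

x=50: ŷ = -1.5 + 1.4·50 = 68.5; r = 71 − 68.5 = 2.5
x=60: ŷ = -1.5 + 1.4·60 = 82.5; r = 80.5 − 82.5 = -2
x=75: ŷ = -1.5 + 1.4·75 = 103.5; r = 104 − 103.5 = 0.5
x=85: ŷ = -1.5 + 1.4·85 = 117.5; r = 114.5 − 117.5 = -3
x=100: ŷ = -1.5 + 1.4·100 = 138.5; r = 138 − 138.5 = -0.5
x=105: ŷ = -1.5 + 1.4·105 = 145.5; r = 148 − 145.5 = 2.5
SSE = 6.25 + 4 + 0.25 + 9 + 0.25 + 6.25 = 26

SSE = 26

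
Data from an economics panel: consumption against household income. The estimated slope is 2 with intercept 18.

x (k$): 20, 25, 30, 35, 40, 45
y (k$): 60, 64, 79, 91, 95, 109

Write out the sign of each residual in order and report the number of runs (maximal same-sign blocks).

x=20: ŷ = 18 + 2·20 = 58; r = 60 − 58 = 2
x=25: ŷ = 18 + 2·25 = 68; r = 64 − 68 = -4
x=30: ŷ = 18 + 2·30 = 78; r = 79 − 78 = 1
x=35: ŷ = 18 + 2·35 = 88; r = 91 − 88 = 3
x=40: ŷ = 18 + 2·40 = 98; r = 95 − 98 = -3
x=45: ŷ = 18 + 2·45 = 108; r = 109 − 108 = 1
Signs: + − + + − +
Runs: +×1, −×1, +×2, −×1, +×1 → 5

5 runs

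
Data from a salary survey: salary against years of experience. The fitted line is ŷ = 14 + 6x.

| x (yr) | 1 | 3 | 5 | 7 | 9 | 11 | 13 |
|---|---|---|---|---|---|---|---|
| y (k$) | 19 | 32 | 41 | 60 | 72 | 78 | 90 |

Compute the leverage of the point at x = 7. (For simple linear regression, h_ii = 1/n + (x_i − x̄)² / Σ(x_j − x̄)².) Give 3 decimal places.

h = 0.143

x̄ = (1 + 3 + 5 + 7 + 9 + 11 + 13)/7 = 7
Σ(x − x̄)² = 36 + 16 + 4 + 0 + 4 + 16 + 36 = 112
h = 1/7 + (0)²/112 = 0.142857 + 0 = 0.143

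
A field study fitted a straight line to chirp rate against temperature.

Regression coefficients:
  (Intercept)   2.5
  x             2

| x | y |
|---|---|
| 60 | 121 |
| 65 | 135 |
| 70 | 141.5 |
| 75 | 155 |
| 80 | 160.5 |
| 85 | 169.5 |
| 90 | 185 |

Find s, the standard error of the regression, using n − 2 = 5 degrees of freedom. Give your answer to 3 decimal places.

x=60: ŷ = 2.5 + 2·60 = 122.5; e = 121 − 122.5 = -1.5
x=65: ŷ = 2.5 + 2·65 = 132.5; e = 135 − 132.5 = 2.5
x=70: ŷ = 2.5 + 2·70 = 142.5; e = 141.5 − 142.5 = -1
x=75: ŷ = 2.5 + 2·75 = 152.5; e = 155 − 152.5 = 2.5
x=80: ŷ = 2.5 + 2·80 = 162.5; e = 160.5 − 162.5 = -2
x=85: ŷ = 2.5 + 2·85 = 172.5; e = 169.5 − 172.5 = -3
x=90: ŷ = 2.5 + 2·90 = 182.5; e = 185 − 182.5 = 2.5
SSE = 2.25 + 6.25 + 1 + 6.25 + 4 + 9 + 6.25 = 35
s = √(35/5) = √7 ≈ 2.646

s = 2.646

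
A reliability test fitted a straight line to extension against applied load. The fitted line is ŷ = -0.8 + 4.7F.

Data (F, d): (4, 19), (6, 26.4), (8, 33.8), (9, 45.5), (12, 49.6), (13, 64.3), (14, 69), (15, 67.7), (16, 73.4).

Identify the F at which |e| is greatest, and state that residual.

F = 12, e = -6

F=4: ŷ = -0.8 + 4.7·4 = 18; e = 19 − 18 = 1
F=6: ŷ = -0.8 + 4.7·6 = 27.4; e = 26.4 − 27.4 = -1
F=8: ŷ = -0.8 + 4.7·8 = 36.8; e = 33.8 − 36.8 = -3
F=9: ŷ = -0.8 + 4.7·9 = 41.5; e = 45.5 − 41.5 = 4
F=12: ŷ = -0.8 + 4.7·12 = 55.6; e = 49.6 − 55.6 = -6
F=13: ŷ = -0.8 + 4.7·13 = 60.3; e = 64.3 − 60.3 = 4
F=14: ŷ = -0.8 + 4.7·14 = 65; e = 69 − 65 = 4
F=15: ŷ = -0.8 + 4.7·15 = 69.7; e = 67.7 − 69.7 = -2
F=16: ŷ = -0.8 + 4.7·16 = 74.4; e = 73.4 − 74.4 = -1
Largest |e| is 6 at F = 12, residual -6.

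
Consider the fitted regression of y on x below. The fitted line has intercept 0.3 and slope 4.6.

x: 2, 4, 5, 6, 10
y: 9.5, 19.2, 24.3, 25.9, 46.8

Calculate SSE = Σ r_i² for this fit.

x=2: ŷ = 0.3 + 4.6·2 = 9.5; r = 9.5 − 9.5 = 0
x=4: ŷ = 0.3 + 4.6·4 = 18.7; r = 19.2 − 18.7 = 0.5
x=5: ŷ = 0.3 + 4.6·5 = 23.3; r = 24.3 − 23.3 = 1
x=6: ŷ = 0.3 + 4.6·6 = 27.9; r = 25.9 − 27.9 = -2
x=10: ŷ = 0.3 + 4.6·10 = 46.3; r = 46.8 − 46.3 = 0.5
SSE = 0 + 0.25 + 1 + 4 + 0.25 = 5.5

SSE = 5.5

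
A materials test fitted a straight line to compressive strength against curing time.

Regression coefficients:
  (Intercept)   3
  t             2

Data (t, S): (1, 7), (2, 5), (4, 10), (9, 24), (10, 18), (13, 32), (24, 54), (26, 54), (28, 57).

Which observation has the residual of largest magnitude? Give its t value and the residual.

t=1: ŷ = 3 + 2·1 = 5; r = 7 − 5 = 2
t=2: ŷ = 3 + 2·2 = 7; r = 5 − 7 = -2
t=4: ŷ = 3 + 2·4 = 11; r = 10 − 11 = -1
t=9: ŷ = 3 + 2·9 = 21; r = 24 − 21 = 3
t=10: ŷ = 3 + 2·10 = 23; r = 18 − 23 = -5
t=13: ŷ = 3 + 2·13 = 29; r = 32 − 29 = 3
t=24: ŷ = 3 + 2·24 = 51; r = 54 − 51 = 3
t=26: ŷ = 3 + 2·26 = 55; r = 54 − 55 = -1
t=28: ŷ = 3 + 2·28 = 59; r = 57 − 59 = -2
Largest |r| is 5 at t = 10, residual -5.

t = 10, r = -5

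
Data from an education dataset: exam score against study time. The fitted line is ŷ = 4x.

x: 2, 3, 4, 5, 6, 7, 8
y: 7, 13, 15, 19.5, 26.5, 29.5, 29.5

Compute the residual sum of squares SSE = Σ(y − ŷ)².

x=2: ŷ = 4·2 = 8; e = 7 − 8 = -1
x=3: ŷ = 4·3 = 12; e = 13 − 12 = 1
x=4: ŷ = 4·4 = 16; e = 15 − 16 = -1
x=5: ŷ = 4·5 = 20; e = 19.5 − 20 = -0.5
x=6: ŷ = 4·6 = 24; e = 26.5 − 24 = 2.5
x=7: ŷ = 4·7 = 28; e = 29.5 − 28 = 1.5
x=8: ŷ = 4·8 = 32; e = 29.5 − 32 = -2.5
SSE = 1 + 1 + 1 + 0.25 + 6.25 + 2.25 + 6.25 = 18

SSE = 18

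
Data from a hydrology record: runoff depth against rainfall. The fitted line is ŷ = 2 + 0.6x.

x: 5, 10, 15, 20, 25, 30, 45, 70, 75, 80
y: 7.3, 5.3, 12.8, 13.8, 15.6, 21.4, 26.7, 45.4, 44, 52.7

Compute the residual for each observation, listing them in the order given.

2.3, -2.7, 1.8, -0.2, -1.4, 1.4, -2.3, 1.4, -3, 2.7

x=5: ŷ = 2 + 0.6·5 = 5; e = 7.3 − 5 = 2.3
x=10: ŷ = 2 + 0.6·10 = 8; e = 5.3 − 8 = -2.7
x=15: ŷ = 2 + 0.6·15 = 11; e = 12.8 − 11 = 1.8
x=20: ŷ = 2 + 0.6·20 = 14; e = 13.8 − 14 = -0.2
x=25: ŷ = 2 + 0.6·25 = 17; e = 15.6 − 17 = -1.4
x=30: ŷ = 2 + 0.6·30 = 20; e = 21.4 − 20 = 1.4
x=45: ŷ = 2 + 0.6·45 = 29; e = 26.7 − 29 = -2.3
x=70: ŷ = 2 + 0.6·70 = 44; e = 45.4 − 44 = 1.4
x=75: ŷ = 2 + 0.6·75 = 47; e = 44 − 47 = -3
x=80: ŷ = 2 + 0.6·80 = 50; e = 52.7 − 50 = 2.7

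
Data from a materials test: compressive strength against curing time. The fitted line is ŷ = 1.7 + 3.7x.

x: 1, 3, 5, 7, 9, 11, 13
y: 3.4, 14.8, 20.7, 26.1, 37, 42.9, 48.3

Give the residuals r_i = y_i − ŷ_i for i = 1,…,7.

-2, 2, 0.5, -1.5, 2, 0.5, -1.5

x=1: ŷ = 1.7 + 3.7·1 = 5.4; r = 3.4 − 5.4 = -2
x=3: ŷ = 1.7 + 3.7·3 = 12.8; r = 14.8 − 12.8 = 2
x=5: ŷ = 1.7 + 3.7·5 = 20.2; r = 20.7 − 20.2 = 0.5
x=7: ŷ = 1.7 + 3.7·7 = 27.6; r = 26.1 − 27.6 = -1.5
x=9: ŷ = 1.7 + 3.7·9 = 35; r = 37 − 35 = 2
x=11: ŷ = 1.7 + 3.7·11 = 42.4; r = 42.9 − 42.4 = 0.5
x=13: ŷ = 1.7 + 3.7·13 = 49.8; r = 48.3 − 49.8 = -1.5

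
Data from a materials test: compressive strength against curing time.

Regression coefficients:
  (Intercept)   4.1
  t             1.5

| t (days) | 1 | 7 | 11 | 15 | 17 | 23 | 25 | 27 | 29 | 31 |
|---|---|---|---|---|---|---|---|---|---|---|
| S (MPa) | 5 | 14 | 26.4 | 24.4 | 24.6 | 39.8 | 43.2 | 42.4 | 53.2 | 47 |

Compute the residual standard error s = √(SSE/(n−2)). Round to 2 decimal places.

s = 3.83

t=1: ŷ = 4.1 + 1.5·1 = 5.6; r = 5 − 5.6 = -0.6
t=7: ŷ = 4.1 + 1.5·7 = 14.6; r = 14 − 14.6 = -0.6
t=11: ŷ = 4.1 + 1.5·11 = 20.6; r = 26.4 − 20.6 = 5.8
t=15: ŷ = 4.1 + 1.5·15 = 26.6; r = 24.4 − 26.6 = -2.2
t=17: ŷ = 4.1 + 1.5·17 = 29.6; r = 24.6 − 29.6 = -5
t=23: ŷ = 4.1 + 1.5·23 = 38.6; r = 39.8 − 38.6 = 1.2
t=25: ŷ = 4.1 + 1.5·25 = 41.6; r = 43.2 − 41.6 = 1.6
t=27: ŷ = 4.1 + 1.5·27 = 44.6; r = 42.4 − 44.6 = -2.2
t=29: ŷ = 4.1 + 1.5·29 = 47.6; r = 53.2 − 47.6 = 5.6
t=31: ŷ = 4.1 + 1.5·31 = 50.6; r = 47 − 50.6 = -3.6
SSE = 0.36 + 0.36 + 33.64 + 4.84 + 25 + 1.44 + 2.56 + 4.84 + 31.36 + 12.96 = 117.36
s = √(117.36/8) = √14.67 ≈ 3.83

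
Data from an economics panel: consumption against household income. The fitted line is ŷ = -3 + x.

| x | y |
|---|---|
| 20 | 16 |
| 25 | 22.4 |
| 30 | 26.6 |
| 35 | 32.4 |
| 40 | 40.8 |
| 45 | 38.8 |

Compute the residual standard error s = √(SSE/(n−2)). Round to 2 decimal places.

s = 2.56

x=20: ŷ = -3 + 20 = 17; e = 16 − 17 = -1
x=25: ŷ = -3 + 25 = 22; e = 22.4 − 22 = 0.4
x=30: ŷ = -3 + 30 = 27; e = 26.6 − 27 = -0.4
x=35: ŷ = -3 + 35 = 32; e = 32.4 − 32 = 0.4
x=40: ŷ = -3 + 40 = 37; e = 40.8 − 37 = 3.8
x=45: ŷ = -3 + 45 = 42; e = 38.8 − 42 = -3.2
SSE = 1 + 0.16 + 0.16 + 0.16 + 14.44 + 10.24 = 26.16
s = √(26.16/4) = √6.54 ≈ 2.56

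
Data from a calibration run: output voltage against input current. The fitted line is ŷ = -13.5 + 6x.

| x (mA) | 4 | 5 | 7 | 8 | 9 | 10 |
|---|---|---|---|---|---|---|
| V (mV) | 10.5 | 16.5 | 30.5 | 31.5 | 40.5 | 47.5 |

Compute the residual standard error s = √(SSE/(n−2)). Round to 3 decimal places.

s = 1.871

x=4: ŷ = -13.5 + 6·4 = 10.5; r = 10.5 − 10.5 = 0
x=5: ŷ = -13.5 + 6·5 = 16.5; r = 16.5 − 16.5 = 0
x=7: ŷ = -13.5 + 6·7 = 28.5; r = 30.5 − 28.5 = 2
x=8: ŷ = -13.5 + 6·8 = 34.5; r = 31.5 − 34.5 = -3
x=9: ŷ = -13.5 + 6·9 = 40.5; r = 40.5 − 40.5 = 0
x=10: ŷ = -13.5 + 6·10 = 46.5; r = 47.5 − 46.5 = 1
SSE = 0 + 0 + 4 + 9 + 0 + 1 = 14
s = √(14/4) = √3.5 ≈ 1.871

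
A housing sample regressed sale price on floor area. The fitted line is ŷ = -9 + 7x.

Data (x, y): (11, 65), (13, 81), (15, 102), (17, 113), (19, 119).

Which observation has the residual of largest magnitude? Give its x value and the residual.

x=11: ŷ = -9 + 7·11 = 68; e = 65 − 68 = -3
x=13: ŷ = -9 + 7·13 = 82; e = 81 − 82 = -1
x=15: ŷ = -9 + 7·15 = 96; e = 102 − 96 = 6
x=17: ŷ = -9 + 7·17 = 110; e = 113 − 110 = 3
x=19: ŷ = -9 + 7·19 = 124; e = 119 − 124 = -5
Largest |e| is 6 at x = 15, residual 6.

x = 15, e = 6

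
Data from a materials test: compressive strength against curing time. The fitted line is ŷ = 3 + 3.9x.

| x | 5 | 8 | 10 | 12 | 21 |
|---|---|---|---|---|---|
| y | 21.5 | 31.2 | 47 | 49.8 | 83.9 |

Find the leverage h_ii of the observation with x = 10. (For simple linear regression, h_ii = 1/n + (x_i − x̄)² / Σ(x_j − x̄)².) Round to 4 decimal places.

x̄ = (5 + 8 + 10 + 12 + 21)/5 = 11.2
Σ(x − x̄)² = 38.44 + 10.24 + 1.44 + 0.64 + 96.04 = 146.8
h = 1/5 + (-1.2)²/146.8 = 0.2 + 0.00980926 = 0.2098

h = 0.2098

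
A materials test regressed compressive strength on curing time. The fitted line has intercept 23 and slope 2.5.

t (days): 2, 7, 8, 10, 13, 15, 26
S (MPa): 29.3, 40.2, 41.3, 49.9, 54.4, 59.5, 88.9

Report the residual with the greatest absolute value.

t=2: ŷ = 23 + 2.5·2 = 28; e = 29.3 − 28 = 1.3
t=7: ŷ = 23 + 2.5·7 = 40.5; e = 40.2 − 40.5 = -0.3
t=8: ŷ = 23 + 2.5·8 = 43; e = 41.3 − 43 = -1.7
t=10: ŷ = 23 + 2.5·10 = 48; e = 49.9 − 48 = 1.9
t=13: ŷ = 23 + 2.5·13 = 55.5; e = 54.4 − 55.5 = -1.1
t=15: ŷ = 23 + 2.5·15 = 60.5; e = 59.5 − 60.5 = -1
t=26: ŷ = 23 + 2.5·26 = 88; e = 88.9 − 88 = 0.9
Largest |e| is 1.9 at t = 10, residual 1.9.

e = 1.9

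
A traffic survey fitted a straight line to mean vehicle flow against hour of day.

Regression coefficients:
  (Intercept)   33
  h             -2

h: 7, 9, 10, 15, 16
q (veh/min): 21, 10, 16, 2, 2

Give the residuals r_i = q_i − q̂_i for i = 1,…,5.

2, -5, 3, -1, 1

h=7: q̂ = 33 − 2·7 = 19; r = 21 − 19 = 2
h=9: q̂ = 33 − 2·9 = 15; r = 10 − 15 = -5
h=10: q̂ = 33 − 2·10 = 13; r = 16 − 13 = 3
h=15: q̂ = 33 − 2·15 = 3; r = 2 − 3 = -1
h=16: q̂ = 33 − 2·16 = 1; r = 2 − 1 = 1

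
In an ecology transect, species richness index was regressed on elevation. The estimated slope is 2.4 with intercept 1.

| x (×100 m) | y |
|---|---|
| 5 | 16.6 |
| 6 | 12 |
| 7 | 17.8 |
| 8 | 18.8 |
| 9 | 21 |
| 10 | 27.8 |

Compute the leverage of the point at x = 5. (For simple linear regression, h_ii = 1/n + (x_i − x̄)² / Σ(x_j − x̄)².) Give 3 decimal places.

h = 0.524

x̄ = (5 + 6 + 7 + 8 + 9 + 10)/6 = 7.5
Σ(x − x̄)² = 6.25 + 2.25 + 0.25 + 0.25 + 2.25 + 6.25 = 17.5
h = 1/6 + (-2.5)²/17.5 = 0.166667 + 0.357143 = 0.524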